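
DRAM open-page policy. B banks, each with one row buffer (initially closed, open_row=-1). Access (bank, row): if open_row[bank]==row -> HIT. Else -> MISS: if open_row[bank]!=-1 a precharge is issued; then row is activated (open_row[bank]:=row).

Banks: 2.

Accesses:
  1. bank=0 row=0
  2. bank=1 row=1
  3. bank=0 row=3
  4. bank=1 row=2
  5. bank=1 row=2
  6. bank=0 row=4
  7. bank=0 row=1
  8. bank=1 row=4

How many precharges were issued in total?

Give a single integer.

Acc 1: bank0 row0 -> MISS (open row0); precharges=0
Acc 2: bank1 row1 -> MISS (open row1); precharges=0
Acc 3: bank0 row3 -> MISS (open row3); precharges=1
Acc 4: bank1 row2 -> MISS (open row2); precharges=2
Acc 5: bank1 row2 -> HIT
Acc 6: bank0 row4 -> MISS (open row4); precharges=3
Acc 7: bank0 row1 -> MISS (open row1); precharges=4
Acc 8: bank1 row4 -> MISS (open row4); precharges=5

Answer: 5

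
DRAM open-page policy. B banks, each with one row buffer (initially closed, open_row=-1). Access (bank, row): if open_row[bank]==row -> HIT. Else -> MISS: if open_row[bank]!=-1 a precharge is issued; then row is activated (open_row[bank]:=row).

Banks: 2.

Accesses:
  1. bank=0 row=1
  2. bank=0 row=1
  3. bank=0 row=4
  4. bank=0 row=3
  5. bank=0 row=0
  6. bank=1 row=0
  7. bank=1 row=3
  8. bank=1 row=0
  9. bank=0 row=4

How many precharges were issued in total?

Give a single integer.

Acc 1: bank0 row1 -> MISS (open row1); precharges=0
Acc 2: bank0 row1 -> HIT
Acc 3: bank0 row4 -> MISS (open row4); precharges=1
Acc 4: bank0 row3 -> MISS (open row3); precharges=2
Acc 5: bank0 row0 -> MISS (open row0); precharges=3
Acc 6: bank1 row0 -> MISS (open row0); precharges=3
Acc 7: bank1 row3 -> MISS (open row3); precharges=4
Acc 8: bank1 row0 -> MISS (open row0); precharges=5
Acc 9: bank0 row4 -> MISS (open row4); precharges=6

Answer: 6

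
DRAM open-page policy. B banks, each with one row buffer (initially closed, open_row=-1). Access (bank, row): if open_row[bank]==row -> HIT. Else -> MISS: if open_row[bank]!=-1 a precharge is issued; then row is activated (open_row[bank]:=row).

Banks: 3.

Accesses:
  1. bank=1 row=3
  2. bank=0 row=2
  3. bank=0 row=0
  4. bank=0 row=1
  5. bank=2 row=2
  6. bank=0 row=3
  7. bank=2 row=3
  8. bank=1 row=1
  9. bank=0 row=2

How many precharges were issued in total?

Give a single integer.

Answer: 6

Derivation:
Acc 1: bank1 row3 -> MISS (open row3); precharges=0
Acc 2: bank0 row2 -> MISS (open row2); precharges=0
Acc 3: bank0 row0 -> MISS (open row0); precharges=1
Acc 4: bank0 row1 -> MISS (open row1); precharges=2
Acc 5: bank2 row2 -> MISS (open row2); precharges=2
Acc 6: bank0 row3 -> MISS (open row3); precharges=3
Acc 7: bank2 row3 -> MISS (open row3); precharges=4
Acc 8: bank1 row1 -> MISS (open row1); precharges=5
Acc 9: bank0 row2 -> MISS (open row2); precharges=6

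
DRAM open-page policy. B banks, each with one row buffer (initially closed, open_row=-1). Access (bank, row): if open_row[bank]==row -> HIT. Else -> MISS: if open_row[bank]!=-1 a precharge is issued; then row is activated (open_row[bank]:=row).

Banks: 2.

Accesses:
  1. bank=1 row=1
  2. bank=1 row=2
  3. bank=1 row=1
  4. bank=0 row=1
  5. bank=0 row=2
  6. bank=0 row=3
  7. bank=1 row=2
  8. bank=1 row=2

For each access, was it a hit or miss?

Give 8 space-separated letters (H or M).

Answer: M M M M M M M H

Derivation:
Acc 1: bank1 row1 -> MISS (open row1); precharges=0
Acc 2: bank1 row2 -> MISS (open row2); precharges=1
Acc 3: bank1 row1 -> MISS (open row1); precharges=2
Acc 4: bank0 row1 -> MISS (open row1); precharges=2
Acc 5: bank0 row2 -> MISS (open row2); precharges=3
Acc 6: bank0 row3 -> MISS (open row3); precharges=4
Acc 7: bank1 row2 -> MISS (open row2); precharges=5
Acc 8: bank1 row2 -> HIT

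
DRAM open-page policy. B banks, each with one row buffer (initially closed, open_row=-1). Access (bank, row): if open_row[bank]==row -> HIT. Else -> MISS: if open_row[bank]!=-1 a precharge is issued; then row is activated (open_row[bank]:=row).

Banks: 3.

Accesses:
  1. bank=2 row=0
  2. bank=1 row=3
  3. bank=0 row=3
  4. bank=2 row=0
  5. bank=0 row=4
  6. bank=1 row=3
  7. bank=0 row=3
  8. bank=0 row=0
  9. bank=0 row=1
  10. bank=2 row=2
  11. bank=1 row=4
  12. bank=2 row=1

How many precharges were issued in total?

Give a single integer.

Answer: 7

Derivation:
Acc 1: bank2 row0 -> MISS (open row0); precharges=0
Acc 2: bank1 row3 -> MISS (open row3); precharges=0
Acc 3: bank0 row3 -> MISS (open row3); precharges=0
Acc 4: bank2 row0 -> HIT
Acc 5: bank0 row4 -> MISS (open row4); precharges=1
Acc 6: bank1 row3 -> HIT
Acc 7: bank0 row3 -> MISS (open row3); precharges=2
Acc 8: bank0 row0 -> MISS (open row0); precharges=3
Acc 9: bank0 row1 -> MISS (open row1); precharges=4
Acc 10: bank2 row2 -> MISS (open row2); precharges=5
Acc 11: bank1 row4 -> MISS (open row4); precharges=6
Acc 12: bank2 row1 -> MISS (open row1); precharges=7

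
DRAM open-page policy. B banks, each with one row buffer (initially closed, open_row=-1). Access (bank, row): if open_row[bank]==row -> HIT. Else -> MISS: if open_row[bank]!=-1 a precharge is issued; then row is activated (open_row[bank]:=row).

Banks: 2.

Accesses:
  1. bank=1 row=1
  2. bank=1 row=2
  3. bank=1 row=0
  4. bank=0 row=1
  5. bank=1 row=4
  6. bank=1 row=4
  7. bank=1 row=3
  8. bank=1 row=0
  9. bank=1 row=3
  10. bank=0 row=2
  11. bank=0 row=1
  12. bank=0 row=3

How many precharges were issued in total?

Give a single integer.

Acc 1: bank1 row1 -> MISS (open row1); precharges=0
Acc 2: bank1 row2 -> MISS (open row2); precharges=1
Acc 3: bank1 row0 -> MISS (open row0); precharges=2
Acc 4: bank0 row1 -> MISS (open row1); precharges=2
Acc 5: bank1 row4 -> MISS (open row4); precharges=3
Acc 6: bank1 row4 -> HIT
Acc 7: bank1 row3 -> MISS (open row3); precharges=4
Acc 8: bank1 row0 -> MISS (open row0); precharges=5
Acc 9: bank1 row3 -> MISS (open row3); precharges=6
Acc 10: bank0 row2 -> MISS (open row2); precharges=7
Acc 11: bank0 row1 -> MISS (open row1); precharges=8
Acc 12: bank0 row3 -> MISS (open row3); precharges=9

Answer: 9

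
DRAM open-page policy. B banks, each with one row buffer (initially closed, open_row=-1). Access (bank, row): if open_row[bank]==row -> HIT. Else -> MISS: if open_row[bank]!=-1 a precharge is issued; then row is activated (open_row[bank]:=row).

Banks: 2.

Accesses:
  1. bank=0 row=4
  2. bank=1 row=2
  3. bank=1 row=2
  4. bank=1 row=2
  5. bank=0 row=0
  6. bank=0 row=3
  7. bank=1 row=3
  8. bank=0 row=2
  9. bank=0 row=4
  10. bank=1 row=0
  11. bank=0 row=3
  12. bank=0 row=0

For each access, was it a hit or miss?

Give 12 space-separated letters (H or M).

Acc 1: bank0 row4 -> MISS (open row4); precharges=0
Acc 2: bank1 row2 -> MISS (open row2); precharges=0
Acc 3: bank1 row2 -> HIT
Acc 4: bank1 row2 -> HIT
Acc 5: bank0 row0 -> MISS (open row0); precharges=1
Acc 6: bank0 row3 -> MISS (open row3); precharges=2
Acc 7: bank1 row3 -> MISS (open row3); precharges=3
Acc 8: bank0 row2 -> MISS (open row2); precharges=4
Acc 9: bank0 row4 -> MISS (open row4); precharges=5
Acc 10: bank1 row0 -> MISS (open row0); precharges=6
Acc 11: bank0 row3 -> MISS (open row3); precharges=7
Acc 12: bank0 row0 -> MISS (open row0); precharges=8

Answer: M M H H M M M M M M M M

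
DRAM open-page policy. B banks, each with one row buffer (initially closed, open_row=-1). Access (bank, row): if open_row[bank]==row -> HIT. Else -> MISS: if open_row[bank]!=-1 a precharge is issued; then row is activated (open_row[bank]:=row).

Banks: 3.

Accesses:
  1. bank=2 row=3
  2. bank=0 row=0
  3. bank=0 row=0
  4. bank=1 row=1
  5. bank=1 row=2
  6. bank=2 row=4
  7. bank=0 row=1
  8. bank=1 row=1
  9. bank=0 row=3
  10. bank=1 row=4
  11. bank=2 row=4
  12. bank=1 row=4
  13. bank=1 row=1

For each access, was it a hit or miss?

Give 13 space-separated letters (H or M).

Acc 1: bank2 row3 -> MISS (open row3); precharges=0
Acc 2: bank0 row0 -> MISS (open row0); precharges=0
Acc 3: bank0 row0 -> HIT
Acc 4: bank1 row1 -> MISS (open row1); precharges=0
Acc 5: bank1 row2 -> MISS (open row2); precharges=1
Acc 6: bank2 row4 -> MISS (open row4); precharges=2
Acc 7: bank0 row1 -> MISS (open row1); precharges=3
Acc 8: bank1 row1 -> MISS (open row1); precharges=4
Acc 9: bank0 row3 -> MISS (open row3); precharges=5
Acc 10: bank1 row4 -> MISS (open row4); precharges=6
Acc 11: bank2 row4 -> HIT
Acc 12: bank1 row4 -> HIT
Acc 13: bank1 row1 -> MISS (open row1); precharges=7

Answer: M M H M M M M M M M H H M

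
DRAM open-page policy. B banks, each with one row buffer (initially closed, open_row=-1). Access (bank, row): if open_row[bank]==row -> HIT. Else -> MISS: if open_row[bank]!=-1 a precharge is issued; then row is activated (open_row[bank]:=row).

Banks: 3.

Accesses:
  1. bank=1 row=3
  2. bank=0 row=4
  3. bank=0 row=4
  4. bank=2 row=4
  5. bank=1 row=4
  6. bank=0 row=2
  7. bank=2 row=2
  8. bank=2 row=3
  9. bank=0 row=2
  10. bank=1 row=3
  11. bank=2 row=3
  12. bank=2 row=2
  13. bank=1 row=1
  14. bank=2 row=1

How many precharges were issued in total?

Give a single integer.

Answer: 8

Derivation:
Acc 1: bank1 row3 -> MISS (open row3); precharges=0
Acc 2: bank0 row4 -> MISS (open row4); precharges=0
Acc 3: bank0 row4 -> HIT
Acc 4: bank2 row4 -> MISS (open row4); precharges=0
Acc 5: bank1 row4 -> MISS (open row4); precharges=1
Acc 6: bank0 row2 -> MISS (open row2); precharges=2
Acc 7: bank2 row2 -> MISS (open row2); precharges=3
Acc 8: bank2 row3 -> MISS (open row3); precharges=4
Acc 9: bank0 row2 -> HIT
Acc 10: bank1 row3 -> MISS (open row3); precharges=5
Acc 11: bank2 row3 -> HIT
Acc 12: bank2 row2 -> MISS (open row2); precharges=6
Acc 13: bank1 row1 -> MISS (open row1); precharges=7
Acc 14: bank2 row1 -> MISS (open row1); precharges=8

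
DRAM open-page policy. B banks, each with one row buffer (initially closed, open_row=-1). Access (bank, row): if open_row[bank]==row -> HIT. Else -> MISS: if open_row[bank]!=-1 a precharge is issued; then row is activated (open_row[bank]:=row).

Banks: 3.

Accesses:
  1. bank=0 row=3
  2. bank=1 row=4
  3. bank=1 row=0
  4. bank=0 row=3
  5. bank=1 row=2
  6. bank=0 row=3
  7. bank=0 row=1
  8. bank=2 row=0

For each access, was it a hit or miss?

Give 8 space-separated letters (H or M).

Acc 1: bank0 row3 -> MISS (open row3); precharges=0
Acc 2: bank1 row4 -> MISS (open row4); precharges=0
Acc 3: bank1 row0 -> MISS (open row0); precharges=1
Acc 4: bank0 row3 -> HIT
Acc 5: bank1 row2 -> MISS (open row2); precharges=2
Acc 6: bank0 row3 -> HIT
Acc 7: bank0 row1 -> MISS (open row1); precharges=3
Acc 8: bank2 row0 -> MISS (open row0); precharges=3

Answer: M M M H M H M M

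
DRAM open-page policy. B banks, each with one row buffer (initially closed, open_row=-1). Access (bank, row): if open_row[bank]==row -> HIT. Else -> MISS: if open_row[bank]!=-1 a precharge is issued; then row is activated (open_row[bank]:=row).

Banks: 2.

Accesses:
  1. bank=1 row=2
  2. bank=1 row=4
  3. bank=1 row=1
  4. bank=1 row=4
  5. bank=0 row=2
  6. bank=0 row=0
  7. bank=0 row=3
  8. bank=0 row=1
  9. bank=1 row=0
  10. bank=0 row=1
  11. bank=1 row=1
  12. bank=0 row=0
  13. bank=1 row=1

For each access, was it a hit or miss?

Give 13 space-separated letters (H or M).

Answer: M M M M M M M M M H M M H

Derivation:
Acc 1: bank1 row2 -> MISS (open row2); precharges=0
Acc 2: bank1 row4 -> MISS (open row4); precharges=1
Acc 3: bank1 row1 -> MISS (open row1); precharges=2
Acc 4: bank1 row4 -> MISS (open row4); precharges=3
Acc 5: bank0 row2 -> MISS (open row2); precharges=3
Acc 6: bank0 row0 -> MISS (open row0); precharges=4
Acc 7: bank0 row3 -> MISS (open row3); precharges=5
Acc 8: bank0 row1 -> MISS (open row1); precharges=6
Acc 9: bank1 row0 -> MISS (open row0); precharges=7
Acc 10: bank0 row1 -> HIT
Acc 11: bank1 row1 -> MISS (open row1); precharges=8
Acc 12: bank0 row0 -> MISS (open row0); precharges=9
Acc 13: bank1 row1 -> HIT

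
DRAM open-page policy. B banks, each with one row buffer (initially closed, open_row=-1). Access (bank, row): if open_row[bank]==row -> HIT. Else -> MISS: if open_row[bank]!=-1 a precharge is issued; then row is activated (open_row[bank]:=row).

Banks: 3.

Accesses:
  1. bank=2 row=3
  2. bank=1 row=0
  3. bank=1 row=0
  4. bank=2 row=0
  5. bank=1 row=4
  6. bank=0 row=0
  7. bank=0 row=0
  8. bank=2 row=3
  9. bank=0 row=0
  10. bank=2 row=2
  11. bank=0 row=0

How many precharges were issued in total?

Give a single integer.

Answer: 4

Derivation:
Acc 1: bank2 row3 -> MISS (open row3); precharges=0
Acc 2: bank1 row0 -> MISS (open row0); precharges=0
Acc 3: bank1 row0 -> HIT
Acc 4: bank2 row0 -> MISS (open row0); precharges=1
Acc 5: bank1 row4 -> MISS (open row4); precharges=2
Acc 6: bank0 row0 -> MISS (open row0); precharges=2
Acc 7: bank0 row0 -> HIT
Acc 8: bank2 row3 -> MISS (open row3); precharges=3
Acc 9: bank0 row0 -> HIT
Acc 10: bank2 row2 -> MISS (open row2); precharges=4
Acc 11: bank0 row0 -> HIT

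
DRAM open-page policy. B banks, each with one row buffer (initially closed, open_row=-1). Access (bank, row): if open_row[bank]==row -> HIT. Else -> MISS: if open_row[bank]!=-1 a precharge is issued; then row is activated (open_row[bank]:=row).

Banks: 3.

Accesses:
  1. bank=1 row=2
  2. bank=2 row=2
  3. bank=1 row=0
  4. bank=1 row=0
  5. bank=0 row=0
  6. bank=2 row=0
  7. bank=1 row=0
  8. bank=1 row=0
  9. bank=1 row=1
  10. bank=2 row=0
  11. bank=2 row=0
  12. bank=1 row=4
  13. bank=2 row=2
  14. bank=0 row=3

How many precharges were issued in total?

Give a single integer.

Answer: 6

Derivation:
Acc 1: bank1 row2 -> MISS (open row2); precharges=0
Acc 2: bank2 row2 -> MISS (open row2); precharges=0
Acc 3: bank1 row0 -> MISS (open row0); precharges=1
Acc 4: bank1 row0 -> HIT
Acc 5: bank0 row0 -> MISS (open row0); precharges=1
Acc 6: bank2 row0 -> MISS (open row0); precharges=2
Acc 7: bank1 row0 -> HIT
Acc 8: bank1 row0 -> HIT
Acc 9: bank1 row1 -> MISS (open row1); precharges=3
Acc 10: bank2 row0 -> HIT
Acc 11: bank2 row0 -> HIT
Acc 12: bank1 row4 -> MISS (open row4); precharges=4
Acc 13: bank2 row2 -> MISS (open row2); precharges=5
Acc 14: bank0 row3 -> MISS (open row3); precharges=6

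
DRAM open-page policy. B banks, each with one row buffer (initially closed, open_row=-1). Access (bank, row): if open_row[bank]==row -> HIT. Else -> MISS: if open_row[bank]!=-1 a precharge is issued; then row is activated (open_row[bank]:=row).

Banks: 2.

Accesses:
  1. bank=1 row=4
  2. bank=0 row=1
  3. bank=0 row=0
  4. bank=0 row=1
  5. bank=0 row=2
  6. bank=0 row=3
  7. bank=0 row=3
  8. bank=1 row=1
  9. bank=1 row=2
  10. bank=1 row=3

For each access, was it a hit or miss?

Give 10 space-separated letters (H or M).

Answer: M M M M M M H M M M

Derivation:
Acc 1: bank1 row4 -> MISS (open row4); precharges=0
Acc 2: bank0 row1 -> MISS (open row1); precharges=0
Acc 3: bank0 row0 -> MISS (open row0); precharges=1
Acc 4: bank0 row1 -> MISS (open row1); precharges=2
Acc 5: bank0 row2 -> MISS (open row2); precharges=3
Acc 6: bank0 row3 -> MISS (open row3); precharges=4
Acc 7: bank0 row3 -> HIT
Acc 8: bank1 row1 -> MISS (open row1); precharges=5
Acc 9: bank1 row2 -> MISS (open row2); precharges=6
Acc 10: bank1 row3 -> MISS (open row3); precharges=7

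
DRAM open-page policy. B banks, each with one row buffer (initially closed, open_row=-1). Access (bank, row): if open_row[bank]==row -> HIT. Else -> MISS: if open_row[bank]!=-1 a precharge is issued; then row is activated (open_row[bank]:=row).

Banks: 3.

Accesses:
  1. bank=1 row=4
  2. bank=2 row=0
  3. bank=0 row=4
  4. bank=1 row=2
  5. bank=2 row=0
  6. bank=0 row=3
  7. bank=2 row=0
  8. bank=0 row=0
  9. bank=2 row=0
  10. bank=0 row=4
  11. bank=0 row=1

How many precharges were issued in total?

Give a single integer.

Acc 1: bank1 row4 -> MISS (open row4); precharges=0
Acc 2: bank2 row0 -> MISS (open row0); precharges=0
Acc 3: bank0 row4 -> MISS (open row4); precharges=0
Acc 4: bank1 row2 -> MISS (open row2); precharges=1
Acc 5: bank2 row0 -> HIT
Acc 6: bank0 row3 -> MISS (open row3); precharges=2
Acc 7: bank2 row0 -> HIT
Acc 8: bank0 row0 -> MISS (open row0); precharges=3
Acc 9: bank2 row0 -> HIT
Acc 10: bank0 row4 -> MISS (open row4); precharges=4
Acc 11: bank0 row1 -> MISS (open row1); precharges=5

Answer: 5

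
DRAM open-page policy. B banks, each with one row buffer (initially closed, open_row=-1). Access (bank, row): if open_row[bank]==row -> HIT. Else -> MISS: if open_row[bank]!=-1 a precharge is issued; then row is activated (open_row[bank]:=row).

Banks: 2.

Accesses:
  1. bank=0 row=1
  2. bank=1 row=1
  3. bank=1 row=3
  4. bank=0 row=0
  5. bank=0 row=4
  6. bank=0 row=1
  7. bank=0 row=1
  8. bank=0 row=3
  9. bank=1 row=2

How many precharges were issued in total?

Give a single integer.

Answer: 6

Derivation:
Acc 1: bank0 row1 -> MISS (open row1); precharges=0
Acc 2: bank1 row1 -> MISS (open row1); precharges=0
Acc 3: bank1 row3 -> MISS (open row3); precharges=1
Acc 4: bank0 row0 -> MISS (open row0); precharges=2
Acc 5: bank0 row4 -> MISS (open row4); precharges=3
Acc 6: bank0 row1 -> MISS (open row1); precharges=4
Acc 7: bank0 row1 -> HIT
Acc 8: bank0 row3 -> MISS (open row3); precharges=5
Acc 9: bank1 row2 -> MISS (open row2); precharges=6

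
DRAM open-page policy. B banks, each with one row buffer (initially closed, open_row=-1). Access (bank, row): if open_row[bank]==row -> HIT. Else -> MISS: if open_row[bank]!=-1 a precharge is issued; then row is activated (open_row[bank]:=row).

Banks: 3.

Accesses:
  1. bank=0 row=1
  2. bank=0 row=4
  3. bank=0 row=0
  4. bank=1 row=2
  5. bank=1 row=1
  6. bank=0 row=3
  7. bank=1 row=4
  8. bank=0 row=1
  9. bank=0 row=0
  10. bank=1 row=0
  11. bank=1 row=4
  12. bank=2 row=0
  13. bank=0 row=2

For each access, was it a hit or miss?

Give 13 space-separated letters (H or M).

Answer: M M M M M M M M M M M M M

Derivation:
Acc 1: bank0 row1 -> MISS (open row1); precharges=0
Acc 2: bank0 row4 -> MISS (open row4); precharges=1
Acc 3: bank0 row0 -> MISS (open row0); precharges=2
Acc 4: bank1 row2 -> MISS (open row2); precharges=2
Acc 5: bank1 row1 -> MISS (open row1); precharges=3
Acc 6: bank0 row3 -> MISS (open row3); precharges=4
Acc 7: bank1 row4 -> MISS (open row4); precharges=5
Acc 8: bank0 row1 -> MISS (open row1); precharges=6
Acc 9: bank0 row0 -> MISS (open row0); precharges=7
Acc 10: bank1 row0 -> MISS (open row0); precharges=8
Acc 11: bank1 row4 -> MISS (open row4); precharges=9
Acc 12: bank2 row0 -> MISS (open row0); precharges=9
Acc 13: bank0 row2 -> MISS (open row2); precharges=10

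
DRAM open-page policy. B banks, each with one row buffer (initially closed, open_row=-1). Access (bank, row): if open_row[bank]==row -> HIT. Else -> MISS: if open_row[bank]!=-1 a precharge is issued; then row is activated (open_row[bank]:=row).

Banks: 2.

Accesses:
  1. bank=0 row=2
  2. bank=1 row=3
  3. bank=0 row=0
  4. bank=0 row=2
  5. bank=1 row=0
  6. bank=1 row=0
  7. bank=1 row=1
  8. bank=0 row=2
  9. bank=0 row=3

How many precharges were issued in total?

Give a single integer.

Acc 1: bank0 row2 -> MISS (open row2); precharges=0
Acc 2: bank1 row3 -> MISS (open row3); precharges=0
Acc 3: bank0 row0 -> MISS (open row0); precharges=1
Acc 4: bank0 row2 -> MISS (open row2); precharges=2
Acc 5: bank1 row0 -> MISS (open row0); precharges=3
Acc 6: bank1 row0 -> HIT
Acc 7: bank1 row1 -> MISS (open row1); precharges=4
Acc 8: bank0 row2 -> HIT
Acc 9: bank0 row3 -> MISS (open row3); precharges=5

Answer: 5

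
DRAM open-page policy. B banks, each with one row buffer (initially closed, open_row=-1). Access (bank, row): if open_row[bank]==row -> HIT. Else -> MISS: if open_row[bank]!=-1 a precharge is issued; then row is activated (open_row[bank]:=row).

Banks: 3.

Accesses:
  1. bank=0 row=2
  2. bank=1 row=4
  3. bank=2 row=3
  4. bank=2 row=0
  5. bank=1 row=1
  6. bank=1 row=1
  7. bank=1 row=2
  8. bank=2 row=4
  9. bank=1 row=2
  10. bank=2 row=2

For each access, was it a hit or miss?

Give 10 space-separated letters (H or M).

Answer: M M M M M H M M H M

Derivation:
Acc 1: bank0 row2 -> MISS (open row2); precharges=0
Acc 2: bank1 row4 -> MISS (open row4); precharges=0
Acc 3: bank2 row3 -> MISS (open row3); precharges=0
Acc 4: bank2 row0 -> MISS (open row0); precharges=1
Acc 5: bank1 row1 -> MISS (open row1); precharges=2
Acc 6: bank1 row1 -> HIT
Acc 7: bank1 row2 -> MISS (open row2); precharges=3
Acc 8: bank2 row4 -> MISS (open row4); precharges=4
Acc 9: bank1 row2 -> HIT
Acc 10: bank2 row2 -> MISS (open row2); precharges=5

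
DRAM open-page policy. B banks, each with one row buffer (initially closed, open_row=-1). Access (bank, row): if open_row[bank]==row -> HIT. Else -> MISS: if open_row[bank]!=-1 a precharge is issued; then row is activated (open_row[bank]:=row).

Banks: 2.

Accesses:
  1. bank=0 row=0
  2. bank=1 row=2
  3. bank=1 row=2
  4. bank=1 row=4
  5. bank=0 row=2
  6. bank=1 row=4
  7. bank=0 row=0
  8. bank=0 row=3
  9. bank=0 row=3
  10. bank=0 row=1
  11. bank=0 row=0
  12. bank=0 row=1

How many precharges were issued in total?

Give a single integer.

Acc 1: bank0 row0 -> MISS (open row0); precharges=0
Acc 2: bank1 row2 -> MISS (open row2); precharges=0
Acc 3: bank1 row2 -> HIT
Acc 4: bank1 row4 -> MISS (open row4); precharges=1
Acc 5: bank0 row2 -> MISS (open row2); precharges=2
Acc 6: bank1 row4 -> HIT
Acc 7: bank0 row0 -> MISS (open row0); precharges=3
Acc 8: bank0 row3 -> MISS (open row3); precharges=4
Acc 9: bank0 row3 -> HIT
Acc 10: bank0 row1 -> MISS (open row1); precharges=5
Acc 11: bank0 row0 -> MISS (open row0); precharges=6
Acc 12: bank0 row1 -> MISS (open row1); precharges=7

Answer: 7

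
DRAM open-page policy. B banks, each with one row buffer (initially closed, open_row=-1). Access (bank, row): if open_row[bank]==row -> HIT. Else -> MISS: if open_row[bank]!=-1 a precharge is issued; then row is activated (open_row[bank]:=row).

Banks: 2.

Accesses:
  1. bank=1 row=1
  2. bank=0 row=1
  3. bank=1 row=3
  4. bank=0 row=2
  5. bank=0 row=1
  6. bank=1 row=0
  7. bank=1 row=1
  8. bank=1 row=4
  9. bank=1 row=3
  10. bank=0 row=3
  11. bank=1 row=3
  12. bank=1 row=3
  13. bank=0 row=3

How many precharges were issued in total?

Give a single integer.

Acc 1: bank1 row1 -> MISS (open row1); precharges=0
Acc 2: bank0 row1 -> MISS (open row1); precharges=0
Acc 3: bank1 row3 -> MISS (open row3); precharges=1
Acc 4: bank0 row2 -> MISS (open row2); precharges=2
Acc 5: bank0 row1 -> MISS (open row1); precharges=3
Acc 6: bank1 row0 -> MISS (open row0); precharges=4
Acc 7: bank1 row1 -> MISS (open row1); precharges=5
Acc 8: bank1 row4 -> MISS (open row4); precharges=6
Acc 9: bank1 row3 -> MISS (open row3); precharges=7
Acc 10: bank0 row3 -> MISS (open row3); precharges=8
Acc 11: bank1 row3 -> HIT
Acc 12: bank1 row3 -> HIT
Acc 13: bank0 row3 -> HIT

Answer: 8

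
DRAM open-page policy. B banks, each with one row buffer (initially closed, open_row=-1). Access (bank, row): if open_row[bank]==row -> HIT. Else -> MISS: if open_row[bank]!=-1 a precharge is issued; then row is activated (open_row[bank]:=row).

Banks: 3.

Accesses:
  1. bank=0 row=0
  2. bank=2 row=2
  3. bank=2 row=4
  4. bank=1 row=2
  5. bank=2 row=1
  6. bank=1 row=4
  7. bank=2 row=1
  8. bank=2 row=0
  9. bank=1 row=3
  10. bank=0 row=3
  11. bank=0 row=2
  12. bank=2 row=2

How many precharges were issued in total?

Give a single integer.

Answer: 8

Derivation:
Acc 1: bank0 row0 -> MISS (open row0); precharges=0
Acc 2: bank2 row2 -> MISS (open row2); precharges=0
Acc 3: bank2 row4 -> MISS (open row4); precharges=1
Acc 4: bank1 row2 -> MISS (open row2); precharges=1
Acc 5: bank2 row1 -> MISS (open row1); precharges=2
Acc 6: bank1 row4 -> MISS (open row4); precharges=3
Acc 7: bank2 row1 -> HIT
Acc 8: bank2 row0 -> MISS (open row0); precharges=4
Acc 9: bank1 row3 -> MISS (open row3); precharges=5
Acc 10: bank0 row3 -> MISS (open row3); precharges=6
Acc 11: bank0 row2 -> MISS (open row2); precharges=7
Acc 12: bank2 row2 -> MISS (open row2); precharges=8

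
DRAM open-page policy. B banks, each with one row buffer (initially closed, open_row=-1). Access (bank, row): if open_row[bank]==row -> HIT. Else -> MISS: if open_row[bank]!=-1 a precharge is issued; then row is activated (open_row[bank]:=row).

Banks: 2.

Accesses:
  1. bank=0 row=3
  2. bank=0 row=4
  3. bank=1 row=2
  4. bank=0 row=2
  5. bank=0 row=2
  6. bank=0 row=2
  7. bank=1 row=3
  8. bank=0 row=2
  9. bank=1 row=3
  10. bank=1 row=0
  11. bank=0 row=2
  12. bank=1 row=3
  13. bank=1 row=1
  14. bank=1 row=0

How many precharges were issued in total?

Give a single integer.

Answer: 7

Derivation:
Acc 1: bank0 row3 -> MISS (open row3); precharges=0
Acc 2: bank0 row4 -> MISS (open row4); precharges=1
Acc 3: bank1 row2 -> MISS (open row2); precharges=1
Acc 4: bank0 row2 -> MISS (open row2); precharges=2
Acc 5: bank0 row2 -> HIT
Acc 6: bank0 row2 -> HIT
Acc 7: bank1 row3 -> MISS (open row3); precharges=3
Acc 8: bank0 row2 -> HIT
Acc 9: bank1 row3 -> HIT
Acc 10: bank1 row0 -> MISS (open row0); precharges=4
Acc 11: bank0 row2 -> HIT
Acc 12: bank1 row3 -> MISS (open row3); precharges=5
Acc 13: bank1 row1 -> MISS (open row1); precharges=6
Acc 14: bank1 row0 -> MISS (open row0); precharges=7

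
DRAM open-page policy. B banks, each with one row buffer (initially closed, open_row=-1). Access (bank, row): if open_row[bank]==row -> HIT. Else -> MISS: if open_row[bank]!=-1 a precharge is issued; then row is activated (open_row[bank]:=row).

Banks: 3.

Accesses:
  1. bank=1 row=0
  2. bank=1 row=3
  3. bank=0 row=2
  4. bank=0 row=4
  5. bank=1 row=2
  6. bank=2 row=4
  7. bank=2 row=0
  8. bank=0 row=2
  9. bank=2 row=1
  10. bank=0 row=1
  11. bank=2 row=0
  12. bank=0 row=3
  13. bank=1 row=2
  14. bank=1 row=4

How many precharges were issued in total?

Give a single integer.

Answer: 10

Derivation:
Acc 1: bank1 row0 -> MISS (open row0); precharges=0
Acc 2: bank1 row3 -> MISS (open row3); precharges=1
Acc 3: bank0 row2 -> MISS (open row2); precharges=1
Acc 4: bank0 row4 -> MISS (open row4); precharges=2
Acc 5: bank1 row2 -> MISS (open row2); precharges=3
Acc 6: bank2 row4 -> MISS (open row4); precharges=3
Acc 7: bank2 row0 -> MISS (open row0); precharges=4
Acc 8: bank0 row2 -> MISS (open row2); precharges=5
Acc 9: bank2 row1 -> MISS (open row1); precharges=6
Acc 10: bank0 row1 -> MISS (open row1); precharges=7
Acc 11: bank2 row0 -> MISS (open row0); precharges=8
Acc 12: bank0 row3 -> MISS (open row3); precharges=9
Acc 13: bank1 row2 -> HIT
Acc 14: bank1 row4 -> MISS (open row4); precharges=10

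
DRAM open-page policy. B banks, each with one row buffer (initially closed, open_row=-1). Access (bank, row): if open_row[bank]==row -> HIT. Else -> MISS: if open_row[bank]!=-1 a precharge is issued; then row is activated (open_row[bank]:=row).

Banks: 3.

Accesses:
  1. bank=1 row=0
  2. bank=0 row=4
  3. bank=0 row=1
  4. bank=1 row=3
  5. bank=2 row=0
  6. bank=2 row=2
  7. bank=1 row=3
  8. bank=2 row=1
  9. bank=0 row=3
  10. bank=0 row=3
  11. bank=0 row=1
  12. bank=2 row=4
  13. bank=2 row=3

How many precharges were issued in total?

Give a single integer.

Acc 1: bank1 row0 -> MISS (open row0); precharges=0
Acc 2: bank0 row4 -> MISS (open row4); precharges=0
Acc 3: bank0 row1 -> MISS (open row1); precharges=1
Acc 4: bank1 row3 -> MISS (open row3); precharges=2
Acc 5: bank2 row0 -> MISS (open row0); precharges=2
Acc 6: bank2 row2 -> MISS (open row2); precharges=3
Acc 7: bank1 row3 -> HIT
Acc 8: bank2 row1 -> MISS (open row1); precharges=4
Acc 9: bank0 row3 -> MISS (open row3); precharges=5
Acc 10: bank0 row3 -> HIT
Acc 11: bank0 row1 -> MISS (open row1); precharges=6
Acc 12: bank2 row4 -> MISS (open row4); precharges=7
Acc 13: bank2 row3 -> MISS (open row3); precharges=8

Answer: 8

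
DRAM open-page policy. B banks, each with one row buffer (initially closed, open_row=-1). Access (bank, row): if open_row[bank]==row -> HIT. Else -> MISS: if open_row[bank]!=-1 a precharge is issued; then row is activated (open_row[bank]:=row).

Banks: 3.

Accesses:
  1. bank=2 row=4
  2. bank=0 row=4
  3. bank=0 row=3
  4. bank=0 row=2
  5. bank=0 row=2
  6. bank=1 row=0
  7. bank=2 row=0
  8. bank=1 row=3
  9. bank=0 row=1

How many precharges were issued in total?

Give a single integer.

Acc 1: bank2 row4 -> MISS (open row4); precharges=0
Acc 2: bank0 row4 -> MISS (open row4); precharges=0
Acc 3: bank0 row3 -> MISS (open row3); precharges=1
Acc 4: bank0 row2 -> MISS (open row2); precharges=2
Acc 5: bank0 row2 -> HIT
Acc 6: bank1 row0 -> MISS (open row0); precharges=2
Acc 7: bank2 row0 -> MISS (open row0); precharges=3
Acc 8: bank1 row3 -> MISS (open row3); precharges=4
Acc 9: bank0 row1 -> MISS (open row1); precharges=5

Answer: 5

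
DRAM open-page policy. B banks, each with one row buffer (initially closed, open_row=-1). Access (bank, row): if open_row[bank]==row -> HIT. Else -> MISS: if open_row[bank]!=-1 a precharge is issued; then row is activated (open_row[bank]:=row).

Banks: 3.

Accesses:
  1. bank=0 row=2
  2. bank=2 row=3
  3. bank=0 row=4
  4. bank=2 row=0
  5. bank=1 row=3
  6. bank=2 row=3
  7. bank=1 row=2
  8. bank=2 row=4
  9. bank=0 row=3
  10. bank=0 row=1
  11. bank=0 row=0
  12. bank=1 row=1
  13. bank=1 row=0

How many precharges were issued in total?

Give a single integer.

Answer: 10

Derivation:
Acc 1: bank0 row2 -> MISS (open row2); precharges=0
Acc 2: bank2 row3 -> MISS (open row3); precharges=0
Acc 3: bank0 row4 -> MISS (open row4); precharges=1
Acc 4: bank2 row0 -> MISS (open row0); precharges=2
Acc 5: bank1 row3 -> MISS (open row3); precharges=2
Acc 6: bank2 row3 -> MISS (open row3); precharges=3
Acc 7: bank1 row2 -> MISS (open row2); precharges=4
Acc 8: bank2 row4 -> MISS (open row4); precharges=5
Acc 9: bank0 row3 -> MISS (open row3); precharges=6
Acc 10: bank0 row1 -> MISS (open row1); precharges=7
Acc 11: bank0 row0 -> MISS (open row0); precharges=8
Acc 12: bank1 row1 -> MISS (open row1); precharges=9
Acc 13: bank1 row0 -> MISS (open row0); precharges=10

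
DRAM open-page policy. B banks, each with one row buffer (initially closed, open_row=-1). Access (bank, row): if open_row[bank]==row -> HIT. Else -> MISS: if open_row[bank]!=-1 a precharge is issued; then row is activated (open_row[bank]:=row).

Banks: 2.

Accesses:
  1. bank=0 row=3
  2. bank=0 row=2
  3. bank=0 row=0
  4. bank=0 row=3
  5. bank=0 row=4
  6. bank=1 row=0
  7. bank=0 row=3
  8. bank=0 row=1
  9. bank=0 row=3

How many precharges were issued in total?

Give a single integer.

Answer: 7

Derivation:
Acc 1: bank0 row3 -> MISS (open row3); precharges=0
Acc 2: bank0 row2 -> MISS (open row2); precharges=1
Acc 3: bank0 row0 -> MISS (open row0); precharges=2
Acc 4: bank0 row3 -> MISS (open row3); precharges=3
Acc 5: bank0 row4 -> MISS (open row4); precharges=4
Acc 6: bank1 row0 -> MISS (open row0); precharges=4
Acc 7: bank0 row3 -> MISS (open row3); precharges=5
Acc 8: bank0 row1 -> MISS (open row1); precharges=6
Acc 9: bank0 row3 -> MISS (open row3); precharges=7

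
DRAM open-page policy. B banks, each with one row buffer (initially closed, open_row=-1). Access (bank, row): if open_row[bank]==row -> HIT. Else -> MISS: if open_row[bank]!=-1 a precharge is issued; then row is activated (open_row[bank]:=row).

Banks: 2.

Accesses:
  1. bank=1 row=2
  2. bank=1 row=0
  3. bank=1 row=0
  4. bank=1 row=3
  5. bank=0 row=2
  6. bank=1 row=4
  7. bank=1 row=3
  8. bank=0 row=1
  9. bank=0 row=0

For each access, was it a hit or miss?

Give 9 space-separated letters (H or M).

Answer: M M H M M M M M M

Derivation:
Acc 1: bank1 row2 -> MISS (open row2); precharges=0
Acc 2: bank1 row0 -> MISS (open row0); precharges=1
Acc 3: bank1 row0 -> HIT
Acc 4: bank1 row3 -> MISS (open row3); precharges=2
Acc 5: bank0 row2 -> MISS (open row2); precharges=2
Acc 6: bank1 row4 -> MISS (open row4); precharges=3
Acc 7: bank1 row3 -> MISS (open row3); precharges=4
Acc 8: bank0 row1 -> MISS (open row1); precharges=5
Acc 9: bank0 row0 -> MISS (open row0); precharges=6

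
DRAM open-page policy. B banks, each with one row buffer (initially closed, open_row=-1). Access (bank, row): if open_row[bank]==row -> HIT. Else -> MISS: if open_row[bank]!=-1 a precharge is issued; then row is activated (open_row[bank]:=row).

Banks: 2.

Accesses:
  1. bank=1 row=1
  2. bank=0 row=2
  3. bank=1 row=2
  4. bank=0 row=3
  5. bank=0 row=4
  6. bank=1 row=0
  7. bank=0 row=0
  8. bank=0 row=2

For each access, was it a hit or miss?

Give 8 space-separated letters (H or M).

Answer: M M M M M M M M

Derivation:
Acc 1: bank1 row1 -> MISS (open row1); precharges=0
Acc 2: bank0 row2 -> MISS (open row2); precharges=0
Acc 3: bank1 row2 -> MISS (open row2); precharges=1
Acc 4: bank0 row3 -> MISS (open row3); precharges=2
Acc 5: bank0 row4 -> MISS (open row4); precharges=3
Acc 6: bank1 row0 -> MISS (open row0); precharges=4
Acc 7: bank0 row0 -> MISS (open row0); precharges=5
Acc 8: bank0 row2 -> MISS (open row2); precharges=6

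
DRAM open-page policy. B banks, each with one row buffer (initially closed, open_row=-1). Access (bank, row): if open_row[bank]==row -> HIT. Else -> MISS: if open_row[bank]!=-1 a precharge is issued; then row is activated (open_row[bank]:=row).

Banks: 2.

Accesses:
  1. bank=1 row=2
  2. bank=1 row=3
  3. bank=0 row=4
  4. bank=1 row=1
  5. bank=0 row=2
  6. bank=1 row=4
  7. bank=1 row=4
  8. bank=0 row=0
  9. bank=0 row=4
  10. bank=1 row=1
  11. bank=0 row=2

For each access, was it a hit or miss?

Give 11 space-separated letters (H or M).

Acc 1: bank1 row2 -> MISS (open row2); precharges=0
Acc 2: bank1 row3 -> MISS (open row3); precharges=1
Acc 3: bank0 row4 -> MISS (open row4); precharges=1
Acc 4: bank1 row1 -> MISS (open row1); precharges=2
Acc 5: bank0 row2 -> MISS (open row2); precharges=3
Acc 6: bank1 row4 -> MISS (open row4); precharges=4
Acc 7: bank1 row4 -> HIT
Acc 8: bank0 row0 -> MISS (open row0); precharges=5
Acc 9: bank0 row4 -> MISS (open row4); precharges=6
Acc 10: bank1 row1 -> MISS (open row1); precharges=7
Acc 11: bank0 row2 -> MISS (open row2); precharges=8

Answer: M M M M M M H M M M M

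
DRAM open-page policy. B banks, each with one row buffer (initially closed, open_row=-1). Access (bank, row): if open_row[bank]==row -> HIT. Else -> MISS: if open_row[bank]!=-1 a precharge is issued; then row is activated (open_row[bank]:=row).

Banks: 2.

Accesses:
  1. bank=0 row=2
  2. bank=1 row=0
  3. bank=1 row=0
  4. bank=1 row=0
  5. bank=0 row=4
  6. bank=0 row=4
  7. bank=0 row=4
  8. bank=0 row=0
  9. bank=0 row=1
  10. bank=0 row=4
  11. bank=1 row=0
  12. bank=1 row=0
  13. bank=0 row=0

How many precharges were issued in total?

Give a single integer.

Answer: 5

Derivation:
Acc 1: bank0 row2 -> MISS (open row2); precharges=0
Acc 2: bank1 row0 -> MISS (open row0); precharges=0
Acc 3: bank1 row0 -> HIT
Acc 4: bank1 row0 -> HIT
Acc 5: bank0 row4 -> MISS (open row4); precharges=1
Acc 6: bank0 row4 -> HIT
Acc 7: bank0 row4 -> HIT
Acc 8: bank0 row0 -> MISS (open row0); precharges=2
Acc 9: bank0 row1 -> MISS (open row1); precharges=3
Acc 10: bank0 row4 -> MISS (open row4); precharges=4
Acc 11: bank1 row0 -> HIT
Acc 12: bank1 row0 -> HIT
Acc 13: bank0 row0 -> MISS (open row0); precharges=5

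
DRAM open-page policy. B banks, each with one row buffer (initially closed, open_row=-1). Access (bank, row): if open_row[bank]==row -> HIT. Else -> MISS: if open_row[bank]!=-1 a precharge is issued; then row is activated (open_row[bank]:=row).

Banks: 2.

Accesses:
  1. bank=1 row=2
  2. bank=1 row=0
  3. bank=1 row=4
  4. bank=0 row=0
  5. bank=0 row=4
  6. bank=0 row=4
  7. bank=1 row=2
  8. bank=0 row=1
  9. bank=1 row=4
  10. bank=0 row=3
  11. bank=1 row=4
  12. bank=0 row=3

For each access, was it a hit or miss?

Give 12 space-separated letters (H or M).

Acc 1: bank1 row2 -> MISS (open row2); precharges=0
Acc 2: bank1 row0 -> MISS (open row0); precharges=1
Acc 3: bank1 row4 -> MISS (open row4); precharges=2
Acc 4: bank0 row0 -> MISS (open row0); precharges=2
Acc 5: bank0 row4 -> MISS (open row4); precharges=3
Acc 6: bank0 row4 -> HIT
Acc 7: bank1 row2 -> MISS (open row2); precharges=4
Acc 8: bank0 row1 -> MISS (open row1); precharges=5
Acc 9: bank1 row4 -> MISS (open row4); precharges=6
Acc 10: bank0 row3 -> MISS (open row3); precharges=7
Acc 11: bank1 row4 -> HIT
Acc 12: bank0 row3 -> HIT

Answer: M M M M M H M M M M H H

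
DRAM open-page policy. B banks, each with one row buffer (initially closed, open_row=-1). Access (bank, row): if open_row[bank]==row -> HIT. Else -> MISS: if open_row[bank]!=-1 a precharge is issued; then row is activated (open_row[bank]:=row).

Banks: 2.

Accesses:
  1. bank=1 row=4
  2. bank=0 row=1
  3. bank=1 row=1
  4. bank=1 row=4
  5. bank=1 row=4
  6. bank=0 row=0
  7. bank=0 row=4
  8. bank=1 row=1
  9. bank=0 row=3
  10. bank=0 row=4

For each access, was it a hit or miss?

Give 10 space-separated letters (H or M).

Acc 1: bank1 row4 -> MISS (open row4); precharges=0
Acc 2: bank0 row1 -> MISS (open row1); precharges=0
Acc 3: bank1 row1 -> MISS (open row1); precharges=1
Acc 4: bank1 row4 -> MISS (open row4); precharges=2
Acc 5: bank1 row4 -> HIT
Acc 6: bank0 row0 -> MISS (open row0); precharges=3
Acc 7: bank0 row4 -> MISS (open row4); precharges=4
Acc 8: bank1 row1 -> MISS (open row1); precharges=5
Acc 9: bank0 row3 -> MISS (open row3); precharges=6
Acc 10: bank0 row4 -> MISS (open row4); precharges=7

Answer: M M M M H M M M M M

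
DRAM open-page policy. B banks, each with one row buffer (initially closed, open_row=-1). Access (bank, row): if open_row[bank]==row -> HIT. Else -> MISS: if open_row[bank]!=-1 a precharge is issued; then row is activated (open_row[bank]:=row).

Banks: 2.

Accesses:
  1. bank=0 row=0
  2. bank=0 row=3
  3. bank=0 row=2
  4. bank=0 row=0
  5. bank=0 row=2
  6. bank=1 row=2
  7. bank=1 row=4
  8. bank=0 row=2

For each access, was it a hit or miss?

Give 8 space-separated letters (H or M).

Answer: M M M M M M M H

Derivation:
Acc 1: bank0 row0 -> MISS (open row0); precharges=0
Acc 2: bank0 row3 -> MISS (open row3); precharges=1
Acc 3: bank0 row2 -> MISS (open row2); precharges=2
Acc 4: bank0 row0 -> MISS (open row0); precharges=3
Acc 5: bank0 row2 -> MISS (open row2); precharges=4
Acc 6: bank1 row2 -> MISS (open row2); precharges=4
Acc 7: bank1 row4 -> MISS (open row4); precharges=5
Acc 8: bank0 row2 -> HIT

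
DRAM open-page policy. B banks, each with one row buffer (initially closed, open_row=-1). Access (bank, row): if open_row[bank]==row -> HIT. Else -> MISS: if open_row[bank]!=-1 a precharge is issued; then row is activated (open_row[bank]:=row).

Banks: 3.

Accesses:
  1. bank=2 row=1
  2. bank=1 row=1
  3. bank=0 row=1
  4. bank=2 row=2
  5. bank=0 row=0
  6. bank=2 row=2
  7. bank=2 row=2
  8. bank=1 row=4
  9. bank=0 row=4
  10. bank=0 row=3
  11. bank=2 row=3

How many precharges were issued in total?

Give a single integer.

Acc 1: bank2 row1 -> MISS (open row1); precharges=0
Acc 2: bank1 row1 -> MISS (open row1); precharges=0
Acc 3: bank0 row1 -> MISS (open row1); precharges=0
Acc 4: bank2 row2 -> MISS (open row2); precharges=1
Acc 5: bank0 row0 -> MISS (open row0); precharges=2
Acc 6: bank2 row2 -> HIT
Acc 7: bank2 row2 -> HIT
Acc 8: bank1 row4 -> MISS (open row4); precharges=3
Acc 9: bank0 row4 -> MISS (open row4); precharges=4
Acc 10: bank0 row3 -> MISS (open row3); precharges=5
Acc 11: bank2 row3 -> MISS (open row3); precharges=6

Answer: 6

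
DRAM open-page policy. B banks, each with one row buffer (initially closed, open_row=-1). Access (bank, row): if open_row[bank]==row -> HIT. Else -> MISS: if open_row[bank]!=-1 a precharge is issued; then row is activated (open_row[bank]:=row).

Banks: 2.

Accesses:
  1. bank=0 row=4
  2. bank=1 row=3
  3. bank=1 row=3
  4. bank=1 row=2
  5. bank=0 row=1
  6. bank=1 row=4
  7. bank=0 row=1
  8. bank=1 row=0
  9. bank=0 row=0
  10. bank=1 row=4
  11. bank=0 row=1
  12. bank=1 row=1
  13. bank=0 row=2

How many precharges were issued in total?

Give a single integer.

Acc 1: bank0 row4 -> MISS (open row4); precharges=0
Acc 2: bank1 row3 -> MISS (open row3); precharges=0
Acc 3: bank1 row3 -> HIT
Acc 4: bank1 row2 -> MISS (open row2); precharges=1
Acc 5: bank0 row1 -> MISS (open row1); precharges=2
Acc 6: bank1 row4 -> MISS (open row4); precharges=3
Acc 7: bank0 row1 -> HIT
Acc 8: bank1 row0 -> MISS (open row0); precharges=4
Acc 9: bank0 row0 -> MISS (open row0); precharges=5
Acc 10: bank1 row4 -> MISS (open row4); precharges=6
Acc 11: bank0 row1 -> MISS (open row1); precharges=7
Acc 12: bank1 row1 -> MISS (open row1); precharges=8
Acc 13: bank0 row2 -> MISS (open row2); precharges=9

Answer: 9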